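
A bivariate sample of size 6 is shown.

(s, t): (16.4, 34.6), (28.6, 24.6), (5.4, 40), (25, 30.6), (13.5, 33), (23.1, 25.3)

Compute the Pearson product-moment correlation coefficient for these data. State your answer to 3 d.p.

n = 6, Σs = 112, Σt = 188.1, Σs² = 2456.94, Σt² = 6067.77, Σst = 3281.93
nΣst − ΣsΣt = 19691.58 − 21067.2 = -1375.62
nΣs² − (Σs)² = 14741.64 − 12544 = 2197.64; nΣt² − (Σt)² = 36406.62 − 35381.61 = 1025.01
r = -1375.62 / √(2197.64 × 1025.01) = -1375.62 / 1500.8674 ≈ -0.917

-0.917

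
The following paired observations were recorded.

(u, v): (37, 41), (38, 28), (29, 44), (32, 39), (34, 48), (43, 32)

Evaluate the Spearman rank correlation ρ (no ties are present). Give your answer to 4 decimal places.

Rank u: 4, 5, 1, 2, 3, 6
Rank v: 4, 1, 5, 3, 6, 2
d = rank(u) − rank(v): 0, 4, -4, -1, -3, 4; Σd² = 58
ρ = 1 − 6Σd² / [n(n²−1)] = 1 − 6×58 / (6×35) = 1 − 348/210 ≈ -0.6571

-0.6571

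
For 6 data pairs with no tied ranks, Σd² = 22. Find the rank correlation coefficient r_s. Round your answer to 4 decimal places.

0.3714

ρ = 1 − 6Σd² / [n(n²−1)] = 1 − 6×22 / (6×35)
  = 1 − 132/210 = 1 − 0.62857 ≈ 0.3714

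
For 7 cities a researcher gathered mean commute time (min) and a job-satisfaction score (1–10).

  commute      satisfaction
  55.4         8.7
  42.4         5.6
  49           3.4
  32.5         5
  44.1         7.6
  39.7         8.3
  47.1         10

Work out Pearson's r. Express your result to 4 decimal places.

0.2990

n = 7, Σx = 310.2, Σy = 48.6, Σx² = 14063.48, Σy² = 370.26, Σxy = 2184.19
nΣxy − ΣxΣy = 15289.33 − 15075.72 = 213.61
nΣx² − (Σx)² = 98444.36 − 96224.04 = 2220.32; nΣy² − (Σy)² = 2591.82 − 2361.96 = 229.86
r = 213.61 / √(2220.32 × 229.86) = 213.61 / 714.3968 ≈ 0.2990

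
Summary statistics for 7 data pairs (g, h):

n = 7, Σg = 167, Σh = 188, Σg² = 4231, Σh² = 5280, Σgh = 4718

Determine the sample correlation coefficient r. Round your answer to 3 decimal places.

r = (nΣgh − ΣgΣh) / √[(nΣg² − (Σg)²)(nΣh² − (Σh)²)]
Numerator: 7×4718 − 167×188 = 1630
Denominator: √[(29617 − 27889)(36960 − 35344)] = √[1728 × 1616] = 1671.0619
r = 1630 / 1671.0619 ≈ 0.975

0.975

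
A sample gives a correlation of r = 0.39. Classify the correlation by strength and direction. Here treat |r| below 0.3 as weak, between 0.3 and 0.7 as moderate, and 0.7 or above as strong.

r = 0.39 > 0 so the relationship is positive.
|r| = 0.39, which falls in the moderate range.

moderate positive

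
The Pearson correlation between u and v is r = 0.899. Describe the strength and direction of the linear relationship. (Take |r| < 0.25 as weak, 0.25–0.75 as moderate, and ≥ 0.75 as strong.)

strong positive

r = 0.899 > 0 so the relationship is positive.
|r| = 0.899, which falls in the strong range.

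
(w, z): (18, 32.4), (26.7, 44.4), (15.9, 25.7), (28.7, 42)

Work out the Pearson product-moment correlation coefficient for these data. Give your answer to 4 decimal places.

0.9537

n = 4, Σw = 89.3, Σz = 144.5, Σw² = 2113.39, Σz² = 5445.61, Σwz = 3382.71
nΣwz − ΣwΣz = 13530.84 − 12903.85 = 626.99
nΣw² − (Σw)² = 8453.56 − 7974.49 = 479.07; nΣz² − (Σz)² = 21782.44 − 20880.25 = 902.19
r = 626.99 / √(479.07 × 902.19) = 626.99 / 657.4284 ≈ 0.9537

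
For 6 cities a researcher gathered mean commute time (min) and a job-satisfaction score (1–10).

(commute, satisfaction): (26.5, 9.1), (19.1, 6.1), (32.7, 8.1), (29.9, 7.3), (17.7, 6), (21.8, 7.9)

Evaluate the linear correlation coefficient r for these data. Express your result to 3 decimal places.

0.651

n = 6, Σx = 147.7, Σy = 44.5, Σx² = 3818.89, Σy² = 337.33, Σxy = 1119.22
nΣxy − ΣxΣy = 6715.32 − 6572.65 = 142.67
nΣx² − (Σx)² = 22913.34 − 21815.29 = 1098.05; nΣy² − (Σy)² = 2023.98 − 1980.25 = 43.73
r = 142.67 / √(1098.05 × 43.73) = 142.67 / 219.1295 ≈ 0.651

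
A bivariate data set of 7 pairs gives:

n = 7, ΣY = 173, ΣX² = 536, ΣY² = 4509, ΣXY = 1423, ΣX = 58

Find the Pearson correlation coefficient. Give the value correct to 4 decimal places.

-0.0917

r = (nΣXY − ΣXΣY) / √[(nΣX² − (ΣX)²)(nΣY² − (ΣY)²)]
Numerator: 7×1423 − 58×173 = -73
Denominator: √[(3752 − 3364)(31563 − 29929)] = √[388 × 1634] = 796.2361
r = -73 / 796.2361 ≈ -0.0917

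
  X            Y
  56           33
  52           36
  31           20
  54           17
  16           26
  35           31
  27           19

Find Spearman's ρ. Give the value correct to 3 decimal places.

Rank X: 7, 5, 3, 6, 1, 4, 2
Rank Y: 6, 7, 3, 1, 4, 5, 2
d = rank(X) − rank(Y): 1, -2, 0, 5, -3, -1, 0; Σd² = 40
ρ = 1 − 6Σd² / [n(n²−1)] = 1 − 6×40 / (7×48) = 1 − 240/336 ≈ 0.286

0.286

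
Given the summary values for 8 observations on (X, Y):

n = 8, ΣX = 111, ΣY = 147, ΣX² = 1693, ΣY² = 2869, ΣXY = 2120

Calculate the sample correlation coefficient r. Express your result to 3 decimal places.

0.502

r = (nΣXY − ΣXΣY) / √[(nΣX² − (ΣX)²)(nΣY² − (ΣY)²)]
Numerator: 8×2120 − 111×147 = 643
Denominator: √[(13544 − 12321)(22952 − 21609)] = √[1223 × 1343] = 1281.5963
r = 643 / 1281.5963 ≈ 0.502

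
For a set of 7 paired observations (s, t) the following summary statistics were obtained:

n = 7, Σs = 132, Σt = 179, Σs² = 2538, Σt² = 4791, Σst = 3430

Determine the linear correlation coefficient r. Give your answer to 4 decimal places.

0.5341

r = (nΣst − ΣsΣt) / √[(nΣs² − (Σs)²)(nΣt² − (Σt)²)]
Numerator: 7×3430 − 132×179 = 382
Denominator: √[(17766 − 17424)(33537 − 32041)] = √[342 × 1496] = 715.2846
r = 382 / 715.2846 ≈ 0.5341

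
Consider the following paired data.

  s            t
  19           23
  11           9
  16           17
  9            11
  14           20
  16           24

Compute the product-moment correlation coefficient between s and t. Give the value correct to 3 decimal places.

0.859

n = 6, Σs = 85, Σt = 104, Σs² = 1271, Σt² = 1996, Σst = 1571
nΣst − ΣsΣt = 9426 − 8840 = 586
nΣs² − (Σs)² = 7626 − 7225 = 401; nΣt² − (Σt)² = 11976 − 10816 = 1160
r = 586 / √(401 × 1160) = 586 / 682.0264 ≈ 0.859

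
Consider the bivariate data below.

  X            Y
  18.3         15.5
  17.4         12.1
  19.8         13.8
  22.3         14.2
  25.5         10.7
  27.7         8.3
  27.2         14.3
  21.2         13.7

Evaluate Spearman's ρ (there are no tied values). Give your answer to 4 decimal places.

Rank X: 2, 1, 3, 5, 6, 8, 7, 4
Rank Y: 8, 3, 5, 6, 2, 1, 7, 4
d = rank(X) − rank(Y): -6, -2, -2, -1, 4, 7, 0, 0; Σd² = 110
ρ = 1 − 6Σd² / [n(n²−1)] = 1 − 6×110 / (8×63) = 1 − 660/504 ≈ -0.3095

-0.3095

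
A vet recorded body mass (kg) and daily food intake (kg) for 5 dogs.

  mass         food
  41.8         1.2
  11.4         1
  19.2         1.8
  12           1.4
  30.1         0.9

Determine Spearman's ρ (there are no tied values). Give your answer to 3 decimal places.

-0.100

Rank mass: 5, 1, 3, 2, 4
Rank food: 3, 2, 5, 4, 1
d = rank(mass) − rank(food): 2, -1, -2, -2, 3; Σd² = 22
ρ = 1 − 6Σd² / [n(n²−1)] = 1 − 6×22 / (5×24) = 1 − 132/120 ≈ -0.100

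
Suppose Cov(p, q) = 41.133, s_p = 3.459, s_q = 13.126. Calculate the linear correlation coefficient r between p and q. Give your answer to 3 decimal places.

0.906

r = Cov(p,q) / (s_p · s_q) = 41.133 / (3.459 × 13.126)
  = 41.133 / 45.4028 ≈ 0.906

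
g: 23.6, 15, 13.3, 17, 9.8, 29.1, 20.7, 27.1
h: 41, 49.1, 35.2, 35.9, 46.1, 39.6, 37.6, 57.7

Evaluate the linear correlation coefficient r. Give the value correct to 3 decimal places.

n = 8, Σg = 155.6, Σh = 342.2, Σg² = 3353.6, Σh² = 15056.08, Σgh = 6728.69
nΣgh − ΣgΣh = 53829.52 − 53246.32 = 583.2
nΣg² − (Σg)² = 26828.8 − 24211.36 = 2617.44; nΣh² − (Σh)² = 120448.64 − 117100.84 = 3347.8
r = 583.2 / √(2617.44 × 3347.8) = 583.2 / 2960.1800 ≈ 0.197

0.197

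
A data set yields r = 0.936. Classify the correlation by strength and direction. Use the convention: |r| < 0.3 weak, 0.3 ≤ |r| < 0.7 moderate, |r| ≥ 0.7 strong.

strong positive

r = 0.936 > 0 so the relationship is positive.
|r| = 0.936, which falls in the strong range.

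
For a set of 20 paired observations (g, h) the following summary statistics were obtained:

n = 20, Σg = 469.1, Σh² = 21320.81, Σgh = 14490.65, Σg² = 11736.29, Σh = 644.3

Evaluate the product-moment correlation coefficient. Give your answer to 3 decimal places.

-0.966

r = (nΣgh − ΣgΣh) / √[(nΣg² − (Σg)²)(nΣh² − (Σh)²)]
Numerator: 20×14490.65 − 469.1×644.3 = -12428.13
Denominator: √[(234725.8 − 220054.81)(426416.2 − 415122.49)] = √[14670.99 × 11293.71] = 12872.0591
r = -12428.13 / 12872.0591 ≈ -0.966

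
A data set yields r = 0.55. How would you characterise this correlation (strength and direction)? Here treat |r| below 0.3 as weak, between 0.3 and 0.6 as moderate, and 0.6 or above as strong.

r = 0.55 > 0 so the relationship is positive.
|r| = 0.55, which falls in the moderate range.

moderate positive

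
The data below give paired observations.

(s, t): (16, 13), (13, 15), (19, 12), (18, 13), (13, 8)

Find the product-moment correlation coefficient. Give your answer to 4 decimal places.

n = 5, Σs = 79, Σt = 61, Σs² = 1279, Σt² = 771, Σst = 969
nΣst − ΣsΣt = 4845 − 4819 = 26
nΣs² − (Σs)² = 6395 − 6241 = 154; nΣt² − (Σt)² = 3855 − 3721 = 134
r = 26 / √(154 × 134) = 26 / 143.6524 ≈ 0.1810

0.1810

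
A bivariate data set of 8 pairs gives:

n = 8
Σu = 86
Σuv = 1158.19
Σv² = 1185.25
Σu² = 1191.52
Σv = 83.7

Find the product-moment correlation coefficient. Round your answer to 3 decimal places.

r = (nΣuv − ΣuΣv) / √[(nΣu² − (Σu)²)(nΣv² − (Σv)²)]
Numerator: 8×1158.19 − 86×83.7 = 2067.32
Denominator: √[(9532.16 − 7396)(9482 − 7005.69)] = √[2136.16 × 2476.31] = 2299.9553
r = 2067.32 / 2299.9553 ≈ 0.899

0.899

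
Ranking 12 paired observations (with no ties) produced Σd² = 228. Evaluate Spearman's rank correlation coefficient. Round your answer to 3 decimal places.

0.203

ρ = 1 − 6Σd² / [n(n²−1)] = 1 − 6×228 / (12×143)
  = 1 − 1368/1716 = 1 − 0.7972 ≈ 0.203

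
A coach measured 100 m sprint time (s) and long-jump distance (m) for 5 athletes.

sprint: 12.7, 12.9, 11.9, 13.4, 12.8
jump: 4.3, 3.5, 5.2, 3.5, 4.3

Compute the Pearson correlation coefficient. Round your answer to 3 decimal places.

-0.924

n = 5, Σx = 63.7, Σy = 20.8, Σx² = 812.71, Σy² = 88.52, Σxy = 263.58
nΣxy − ΣxΣy = 1317.9 − 1324.96 = -7.06
nΣx² − (Σx)² = 4063.55 − 4057.69 = 5.86; nΣy² − (Σy)² = 442.6 − 432.64 = 9.96
r = -7.06 / √(5.86 × 9.96) = -7.06 / 7.6397 ≈ -0.924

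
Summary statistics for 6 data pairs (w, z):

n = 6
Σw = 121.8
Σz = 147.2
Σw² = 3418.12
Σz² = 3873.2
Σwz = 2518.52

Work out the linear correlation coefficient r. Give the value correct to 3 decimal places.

-0.944

r = (nΣwz − ΣwΣz) / √[(nΣw² − (Σw)²)(nΣz² − (Σz)²)]
Numerator: 6×2518.52 − 121.8×147.2 = -2817.84
Denominator: √[(20508.72 − 14835.24)(23239.2 − 21667.84)] = √[5673.48 × 1571.36] = 2985.8130
r = -2817.84 / 2985.8130 ≈ -0.944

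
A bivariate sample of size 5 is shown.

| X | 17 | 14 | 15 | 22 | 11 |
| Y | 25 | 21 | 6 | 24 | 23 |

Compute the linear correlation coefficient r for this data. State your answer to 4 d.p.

n = 5, ΣX = 79, ΣY = 99, ΣX² = 1315, ΣY² = 2207, ΣXY = 1590
nΣXY − ΣXΣY = 7950 − 7821 = 129
nΣX² − (ΣX)² = 6575 − 6241 = 334; nΣY² − (ΣY)² = 11035 − 9801 = 1234
r = 129 / √(334 × 1234) = 129 / 641.9938 ≈ 0.2009

0.2009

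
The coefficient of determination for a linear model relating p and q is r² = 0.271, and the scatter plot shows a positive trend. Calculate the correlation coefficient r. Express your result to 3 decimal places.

|r| = √0.271 = 0.521
The association is positive, so r = 0.521.

0.521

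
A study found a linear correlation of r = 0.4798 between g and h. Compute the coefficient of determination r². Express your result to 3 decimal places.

0.230

r² = (0.4798)² = 0.230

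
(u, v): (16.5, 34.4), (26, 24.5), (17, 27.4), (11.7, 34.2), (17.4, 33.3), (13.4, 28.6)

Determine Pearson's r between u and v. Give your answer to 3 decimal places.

-0.659

n = 6, Σu = 102, Σv = 182.4, Σu² = 1856.46, Σv² = 5630.86, Σuv = 3033.2
nΣuv − ΣuΣv = 18199.2 − 18604.8 = -405.6
nΣu² − (Σu)² = 11138.76 − 10404 = 734.76; nΣv² − (Σv)² = 33785.16 − 33269.76 = 515.4
r = -405.6 / √(734.76 × 515.4) = -405.6 / 615.3822 ≈ -0.659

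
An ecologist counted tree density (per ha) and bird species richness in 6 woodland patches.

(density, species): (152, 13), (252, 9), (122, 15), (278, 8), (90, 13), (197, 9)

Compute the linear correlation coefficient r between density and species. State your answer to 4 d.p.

-0.8920

n = 6, Σx = 1091, Σy = 67, Σx² = 225685, Σy² = 789, Σxy = 11241
nΣxy − ΣxΣy = 67446 − 73097 = -5651
nΣx² − (Σx)² = 1354110 − 1190281 = 163829; nΣy² − (Σy)² = 4734 − 4489 = 245
r = -5651 / √(163829 × 245) = -5651 / 6335.4641 ≈ -0.8920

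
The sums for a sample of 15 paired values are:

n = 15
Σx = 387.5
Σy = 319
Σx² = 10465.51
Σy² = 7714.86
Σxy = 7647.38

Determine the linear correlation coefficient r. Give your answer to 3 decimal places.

-0.912

r = (nΣxy − ΣxΣy) / √[(nΣx² − (Σx)²)(nΣy² − (Σy)²)]
Numerator: 15×7647.38 − 387.5×319 = -8901.8
Denominator: √[(156982.65 − 150156.25)(115722.9 − 101761)] = √[6826.4 × 13961.9] = 9762.6592
r = -8901.8 / 9762.6592 ≈ -0.912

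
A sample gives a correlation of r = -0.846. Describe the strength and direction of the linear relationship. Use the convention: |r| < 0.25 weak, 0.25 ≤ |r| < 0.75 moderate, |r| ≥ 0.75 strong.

r = -0.846 < 0 so the relationship is negative.
|r| = 0.846, which falls in the strong range.

strong negative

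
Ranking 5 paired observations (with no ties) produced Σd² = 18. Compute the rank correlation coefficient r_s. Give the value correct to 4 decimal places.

ρ = 1 − 6Σd² / [n(n²−1)] = 1 − 6×18 / (5×24)
  = 1 − 108/120 = 1 − 0.90000 ≈ 0.1000

0.1000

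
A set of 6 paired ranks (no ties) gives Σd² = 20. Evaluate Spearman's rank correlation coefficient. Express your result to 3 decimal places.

0.429

ρ = 1 − 6Σd² / [n(n²−1)] = 1 − 6×20 / (6×35)
  = 1 − 120/210 = 1 − 0.5714 ≈ 0.429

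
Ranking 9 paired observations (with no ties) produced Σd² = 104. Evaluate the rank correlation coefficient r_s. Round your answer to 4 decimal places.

ρ = 1 − 6Σd² / [n(n²−1)] = 1 − 6×104 / (9×80)
  = 1 − 624/720 = 1 − 0.86667 ≈ 0.1333

0.1333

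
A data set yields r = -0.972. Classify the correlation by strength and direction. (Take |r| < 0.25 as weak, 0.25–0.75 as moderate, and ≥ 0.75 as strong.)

strong negative

r = -0.972 < 0 so the relationship is negative.
|r| = 0.972, which falls in the strong range.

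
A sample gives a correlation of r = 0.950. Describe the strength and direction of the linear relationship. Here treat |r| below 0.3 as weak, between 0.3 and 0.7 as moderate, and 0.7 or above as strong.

r = 0.950 > 0 so the relationship is positive.
|r| = 0.950, which falls in the strong range.

strong positive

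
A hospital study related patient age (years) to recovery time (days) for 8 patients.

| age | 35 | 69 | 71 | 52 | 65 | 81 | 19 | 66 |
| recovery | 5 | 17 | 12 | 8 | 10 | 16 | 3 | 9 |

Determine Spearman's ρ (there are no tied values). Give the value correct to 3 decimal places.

0.905

Rank age: 2, 6, 7, 3, 4, 8, 1, 5
Rank recovery: 2, 8, 6, 3, 5, 7, 1, 4
d = rank(age) − rank(recovery): 0, -2, 1, 0, -1, 1, 0, 1; Σd² = 8
ρ = 1 − 6Σd² / [n(n²−1)] = 1 − 6×8 / (8×63) = 1 − 48/504 ≈ 0.905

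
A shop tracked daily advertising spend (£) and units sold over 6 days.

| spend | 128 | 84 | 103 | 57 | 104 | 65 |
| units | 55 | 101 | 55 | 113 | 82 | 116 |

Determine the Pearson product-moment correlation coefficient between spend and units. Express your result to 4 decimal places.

n = 6, Σx = 541, Σy = 522, Σx² = 52339, Σy² = 49200, Σxy = 43698
nΣxy − ΣxΣy = 262188 − 282402 = -20214
nΣx² − (Σx)² = 314034 − 292681 = 21353; nΣy² − (Σy)² = 295200 − 272484 = 22716
r = -20214 / √(21353 × 22716) = -20214 / 22023.9585 ≈ -0.9178

-0.9178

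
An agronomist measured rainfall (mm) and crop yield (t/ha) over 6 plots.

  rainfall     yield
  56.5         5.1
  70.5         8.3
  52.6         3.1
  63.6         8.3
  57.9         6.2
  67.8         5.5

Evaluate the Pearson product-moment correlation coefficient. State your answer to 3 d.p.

0.746

n = 6, Σx = 368.9, Σy = 36.5, Σx² = 22923.47, Σy² = 242.09, Σxy = 2296.12
nΣxy − ΣxΣy = 13776.72 − 13464.85 = 311.87
nΣx² − (Σx)² = 137540.82 − 136087.21 = 1453.61; nΣy² − (Σy)² = 1452.54 − 1332.25 = 120.29
r = 311.87 / √(1453.61 × 120.29) = 311.87 / 418.1564 ≈ 0.746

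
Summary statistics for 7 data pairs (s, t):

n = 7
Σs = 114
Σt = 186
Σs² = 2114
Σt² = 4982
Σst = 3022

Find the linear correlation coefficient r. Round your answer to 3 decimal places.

r = (nΣst − ΣsΣt) / √[(nΣs² − (Σs)²)(nΣt² − (Σt)²)]
Numerator: 7×3022 − 114×186 = -50
Denominator: √[(14798 − 12996)(34874 − 34596)] = √[1802 × 278] = 707.7825
r = -50 / 707.7825 ≈ -0.071

-0.071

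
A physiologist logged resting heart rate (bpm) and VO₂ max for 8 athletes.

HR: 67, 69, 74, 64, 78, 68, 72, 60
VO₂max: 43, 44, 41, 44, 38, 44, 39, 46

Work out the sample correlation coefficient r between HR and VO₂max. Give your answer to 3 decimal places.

-0.906

n = 8, Σx = 552, Σy = 339, Σx² = 38314, Σy² = 14419, Σxy = 23291
nΣxy − ΣxΣy = 186328 − 187128 = -800
nΣx² − (Σx)² = 306512 − 304704 = 1808; nΣy² − (Σy)² = 115352 − 114921 = 431
r = -800 / √(1808 × 431) = -800 / 882.7502 ≈ -0.906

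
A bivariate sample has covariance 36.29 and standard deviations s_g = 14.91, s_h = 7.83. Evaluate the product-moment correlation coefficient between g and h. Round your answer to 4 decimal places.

r = Cov(g,h) / (s_g · s_h) = 36.29 / (14.91 × 7.83)
  = 36.29 / 116.7453 ≈ 0.3108

0.3108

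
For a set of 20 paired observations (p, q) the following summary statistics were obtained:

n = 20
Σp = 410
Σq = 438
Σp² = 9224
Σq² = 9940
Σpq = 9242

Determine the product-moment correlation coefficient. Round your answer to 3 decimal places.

0.493

r = (nΣpq − ΣpΣq) / √[(nΣp² − (Σp)²)(nΣq² − (Σq)²)]
Numerator: 20×9242 − 410×438 = 5260
Denominator: √[(184480 − 168100)(198800 − 191844)] = √[16380 × 6956] = 10674.2344
r = 5260 / 10674.2344 ≈ 0.493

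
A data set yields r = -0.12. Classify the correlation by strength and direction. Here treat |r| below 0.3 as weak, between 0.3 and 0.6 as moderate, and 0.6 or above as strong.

weak negative

r = -0.12 < 0 so the relationship is negative.
|r| = 0.12, which falls in the weak range.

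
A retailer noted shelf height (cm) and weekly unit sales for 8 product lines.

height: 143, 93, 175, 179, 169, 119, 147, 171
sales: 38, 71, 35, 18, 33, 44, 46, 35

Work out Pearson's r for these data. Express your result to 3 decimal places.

n = 8, Σx = 1196, Σy = 320, Σx² = 185336, Σy² = 14400, Σxy = 44944
nΣxy − ΣxΣy = 359552 − 382720 = -23168
nΣx² − (Σx)² = 1482688 − 1430416 = 52272; nΣy² − (Σy)² = 115200 − 102400 = 12800
r = -23168 / √(52272 × 12800) = -23168 / 25866.6117 ≈ -0.896

-0.896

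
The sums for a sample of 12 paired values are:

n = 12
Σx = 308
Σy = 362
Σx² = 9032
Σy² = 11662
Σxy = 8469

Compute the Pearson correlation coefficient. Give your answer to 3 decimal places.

r = (nΣxy − ΣxΣy) / √[(nΣx² − (Σx)²)(nΣy² − (Σy)²)]
Numerator: 12×8469 − 308×362 = -9868
Denominator: √[(108384 − 94864)(139944 − 131044)] = √[13520 × 8900] = 10969.4120
r = -9868 / 10969.4120 ≈ -0.900

-0.900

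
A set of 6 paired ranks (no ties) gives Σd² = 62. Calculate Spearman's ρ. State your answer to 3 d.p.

ρ = 1 − 6Σd² / [n(n²−1)] = 1 − 6×62 / (6×35)
  = 1 − 372/210 = 1 − 1.7714 ≈ -0.771

-0.771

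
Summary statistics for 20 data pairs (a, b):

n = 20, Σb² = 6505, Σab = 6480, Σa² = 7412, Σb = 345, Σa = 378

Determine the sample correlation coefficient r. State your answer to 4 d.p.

r = (nΣab − ΣaΣb) / √[(nΣa² − (Σa)²)(nΣb² − (Σb)²)]
Numerator: 20×6480 − 378×345 = -810
Denominator: √[(148240 − 142884)(130100 − 119025)] = √[5356 × 11075] = 7701.7985
r = -810 / 7701.7985 ≈ -0.1052

-0.1052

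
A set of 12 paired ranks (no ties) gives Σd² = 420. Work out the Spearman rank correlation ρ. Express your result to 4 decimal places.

ρ = 1 − 6Σd² / [n(n²−1)] = 1 − 6×420 / (12×143)
  = 1 − 2520/1716 = 1 − 1.46853 ≈ -0.4685

-0.4685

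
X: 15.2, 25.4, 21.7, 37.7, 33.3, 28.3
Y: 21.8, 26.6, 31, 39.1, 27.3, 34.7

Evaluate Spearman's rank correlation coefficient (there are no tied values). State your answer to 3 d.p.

0.714

Rank X: 1, 3, 2, 6, 5, 4
Rank Y: 1, 2, 4, 6, 3, 5
d = rank(X) − rank(Y): 0, 1, -2, 0, 2, -1; Σd² = 10
ρ = 1 − 6Σd² / [n(n²−1)] = 1 − 6×10 / (6×35) = 1 − 60/210 ≈ 0.714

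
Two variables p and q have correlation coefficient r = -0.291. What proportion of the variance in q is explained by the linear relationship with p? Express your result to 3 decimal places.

r² = (-0.291)² = 0.085

0.085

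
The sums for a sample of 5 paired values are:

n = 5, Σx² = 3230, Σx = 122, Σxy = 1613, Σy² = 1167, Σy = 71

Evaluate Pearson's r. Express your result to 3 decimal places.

r = (nΣxy − ΣxΣy) / √[(nΣx² − (Σx)²)(nΣy² − (Σy)²)]
Numerator: 5×1613 − 122×71 = -597
Denominator: √[(16150 − 14884)(5835 − 5041)] = √[1266 × 794] = 1002.5986
r = -597 / 1002.5986 ≈ -0.595

-0.595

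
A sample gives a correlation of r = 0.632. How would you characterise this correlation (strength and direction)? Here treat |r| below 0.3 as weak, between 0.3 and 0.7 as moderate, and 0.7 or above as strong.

r = 0.632 > 0 so the relationship is positive.
|r| = 0.632, which falls in the moderate range.

moderate positive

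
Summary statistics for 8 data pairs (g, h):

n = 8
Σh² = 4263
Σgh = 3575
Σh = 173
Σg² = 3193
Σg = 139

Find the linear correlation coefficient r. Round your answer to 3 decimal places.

r = (nΣgh − ΣgΣh) / √[(nΣg² − (Σg)²)(nΣh² − (Σh)²)]
Numerator: 8×3575 − 139×173 = 4553
Denominator: √[(25544 − 19321)(34104 − 29929)] = √[6223 × 4175] = 5097.1585
r = 4553 / 5097.1585 ≈ 0.893

0.893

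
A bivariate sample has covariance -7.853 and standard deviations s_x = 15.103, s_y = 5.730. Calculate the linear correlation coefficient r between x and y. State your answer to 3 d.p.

-0.091

r = Cov(x,y) / (s_x · s_y) = -7.853 / (15.103 × 5.730)
  = -7.853 / 86.5402 ≈ -0.091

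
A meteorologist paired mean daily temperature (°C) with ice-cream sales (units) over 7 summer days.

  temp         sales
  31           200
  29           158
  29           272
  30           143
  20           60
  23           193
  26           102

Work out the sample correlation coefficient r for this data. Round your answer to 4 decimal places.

n = 7, Σx = 188, Σy = 1128, Σx² = 5148, Σy² = 210650, Σxy = 31251
nΣxy − ΣxΣy = 218757 − 212064 = 6693
nΣx² − (Σx)² = 36036 − 35344 = 692; nΣy² − (Σy)² = 1474550 − 1272384 = 202166
r = 6693 / √(692 × 202166) = 6693 / 11827.8854 ≈ 0.5659

0.5659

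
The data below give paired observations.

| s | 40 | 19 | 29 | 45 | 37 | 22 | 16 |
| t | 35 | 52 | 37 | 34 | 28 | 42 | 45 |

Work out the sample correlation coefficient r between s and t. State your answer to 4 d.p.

-0.8231

n = 7, Σs = 208, Σt = 273, Σs² = 6936, Σt² = 11027, Σst = 7671
nΣst − ΣsΣt = 53697 − 56784 = -3087
nΣs² − (Σs)² = 48552 − 43264 = 5288; nΣt² − (Σt)² = 77189 − 74529 = 2660
r = -3087 / √(5288 × 2660) = -3087 / 3750.4773 ≈ -0.8231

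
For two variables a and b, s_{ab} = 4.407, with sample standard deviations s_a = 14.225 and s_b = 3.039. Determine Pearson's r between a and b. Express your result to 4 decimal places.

r = Cov(a,b) / (s_a · s_b) = 4.407 / (14.225 × 3.039)
  = 4.407 / 43.2298 ≈ 0.1019

0.1019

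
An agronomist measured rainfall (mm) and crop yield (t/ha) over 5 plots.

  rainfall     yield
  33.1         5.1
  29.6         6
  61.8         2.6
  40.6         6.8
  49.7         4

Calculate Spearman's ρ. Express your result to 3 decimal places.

Rank rainfall: 2, 1, 5, 3, 4
Rank yield: 3, 4, 1, 5, 2
d = rank(rainfall) − rank(yield): -1, -3, 4, -2, 2; Σd² = 34
ρ = 1 − 6Σd² / [n(n²−1)] = 1 − 6×34 / (5×24) = 1 − 204/120 ≈ -0.700

-0.700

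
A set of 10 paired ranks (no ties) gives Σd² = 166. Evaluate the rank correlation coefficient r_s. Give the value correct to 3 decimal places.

-0.006

ρ = 1 − 6Σd² / [n(n²−1)] = 1 − 6×166 / (10×99)
  = 1 − 996/990 = 1 − 1.0061 ≈ -0.006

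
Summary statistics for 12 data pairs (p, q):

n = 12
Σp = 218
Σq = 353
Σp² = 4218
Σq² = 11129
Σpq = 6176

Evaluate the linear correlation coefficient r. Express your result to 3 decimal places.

r = (nΣpq − ΣpΣq) / √[(nΣp² − (Σp)²)(nΣq² − (Σq)²)]
Numerator: 12×6176 − 218×353 = -2842
Denominator: √[(50616 − 47524)(133548 − 124609)] = √[3092 × 8939] = 5257.3176
r = -2842 / 5257.3176 ≈ -0.541

-0.541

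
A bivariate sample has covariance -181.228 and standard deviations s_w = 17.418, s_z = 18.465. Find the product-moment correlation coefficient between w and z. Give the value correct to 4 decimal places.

r = Cov(w,z) / (s_w · s_z) = -181.228 / (17.418 × 18.465)
  = -181.228 / 321.6234 ≈ -0.5635

-0.5635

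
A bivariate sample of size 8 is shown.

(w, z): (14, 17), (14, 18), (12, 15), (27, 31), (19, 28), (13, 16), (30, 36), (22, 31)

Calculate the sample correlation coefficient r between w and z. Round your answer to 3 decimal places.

n = 8, Σw = 151, Σz = 192, Σw² = 3179, Σz² = 5096, Σwz = 4009
nΣwz − ΣwΣz = 32072 − 28992 = 3080
nΣw² − (Σw)² = 25432 − 22801 = 2631; nΣz² − (Σz)² = 40768 − 36864 = 3904
r = 3080 / √(2631 × 3904) = 3080 / 3204.9062 ≈ 0.961

0.961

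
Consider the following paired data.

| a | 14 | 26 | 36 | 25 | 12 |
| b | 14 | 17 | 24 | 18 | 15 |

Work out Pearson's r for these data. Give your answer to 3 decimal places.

0.935

n = 5, Σa = 113, Σb = 88, Σa² = 2937, Σb² = 1610, Σab = 2132
nΣab − ΣaΣb = 10660 − 9944 = 716
nΣa² − (Σa)² = 14685 − 12769 = 1916; nΣb² − (Σb)² = 8050 − 7744 = 306
r = 716 / √(1916 × 306) = 716 / 765.6997 ≈ 0.935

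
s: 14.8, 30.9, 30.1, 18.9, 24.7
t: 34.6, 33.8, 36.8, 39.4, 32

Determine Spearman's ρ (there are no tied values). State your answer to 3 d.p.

Rank s: 1, 5, 4, 2, 3
Rank t: 3, 2, 4, 5, 1
d = rank(s) − rank(t): -2, 3, 0, -3, 2; Σd² = 26
ρ = 1 − 6Σd² / [n(n²−1)] = 1 − 6×26 / (5×24) = 1 − 156/120 ≈ -0.300

-0.300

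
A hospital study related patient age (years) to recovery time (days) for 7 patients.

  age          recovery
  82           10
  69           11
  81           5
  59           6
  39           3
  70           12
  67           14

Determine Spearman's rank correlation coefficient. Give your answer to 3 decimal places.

Rank age: 7, 4, 6, 2, 1, 5, 3
Rank recovery: 4, 5, 2, 3, 1, 6, 7
d = rank(age) − rank(recovery): 3, -1, 4, -1, 0, -1, -4; Σd² = 44
ρ = 1 − 6Σd² / [n(n²−1)] = 1 − 6×44 / (7×48) = 1 − 264/336 ≈ 0.214

0.214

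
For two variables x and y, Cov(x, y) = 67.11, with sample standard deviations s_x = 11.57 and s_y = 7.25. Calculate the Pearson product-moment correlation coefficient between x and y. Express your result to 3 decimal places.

r = Cov(x,y) / (s_x · s_y) = 67.11 / (11.57 × 7.25)
  = 67.11 / 83.8825 ≈ 0.800

0.800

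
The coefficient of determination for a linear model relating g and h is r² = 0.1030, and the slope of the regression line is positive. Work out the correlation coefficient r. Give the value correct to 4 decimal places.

|r| = √0.1030 = 0.3209
The association is positive, so r = 0.3209.

0.3209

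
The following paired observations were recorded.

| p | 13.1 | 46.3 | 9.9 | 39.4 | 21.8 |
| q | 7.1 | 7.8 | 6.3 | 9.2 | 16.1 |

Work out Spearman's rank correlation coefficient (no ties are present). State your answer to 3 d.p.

Rank p: 2, 5, 1, 4, 3
Rank q: 2, 3, 1, 4, 5
d = rank(p) − rank(q): 0, 2, 0, 0, -2; Σd² = 8
ρ = 1 − 6Σd² / [n(n²−1)] = 1 − 6×8 / (5×24) = 1 − 48/120 ≈ 0.600

0.600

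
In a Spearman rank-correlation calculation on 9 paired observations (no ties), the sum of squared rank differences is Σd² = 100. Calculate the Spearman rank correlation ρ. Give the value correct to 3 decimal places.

ρ = 1 − 6Σd² / [n(n²−1)] = 1 − 6×100 / (9×80)
  = 1 − 600/720 = 1 − 0.8333 ≈ 0.167

0.167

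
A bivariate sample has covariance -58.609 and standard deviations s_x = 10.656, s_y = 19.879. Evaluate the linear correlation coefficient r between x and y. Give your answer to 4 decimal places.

r = Cov(x,y) / (s_x · s_y) = -58.609 / (10.656 × 19.879)
  = -58.609 / 211.8306 ≈ -0.2767

-0.2767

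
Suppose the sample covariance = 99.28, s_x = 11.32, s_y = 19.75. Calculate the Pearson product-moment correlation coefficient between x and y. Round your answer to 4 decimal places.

0.4441

r = Cov(x,y) / (s_x · s_y) = 99.28 / (11.32 × 19.75)
  = 99.28 / 223.5700 ≈ 0.4441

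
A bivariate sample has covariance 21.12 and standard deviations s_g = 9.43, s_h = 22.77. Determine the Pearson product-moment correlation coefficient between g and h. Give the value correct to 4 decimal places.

r = Cov(g,h) / (s_g · s_h) = 21.12 / (9.43 × 22.77)
  = 21.12 / 214.7211 ≈ 0.0984

0.0984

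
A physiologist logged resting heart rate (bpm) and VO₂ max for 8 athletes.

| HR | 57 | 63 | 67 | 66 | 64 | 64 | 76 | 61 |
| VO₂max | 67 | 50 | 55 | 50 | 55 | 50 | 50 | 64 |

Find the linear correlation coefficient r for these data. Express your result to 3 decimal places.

-0.674

n = 8, Σx = 518, Σy = 441, Σx² = 33752, Σy² = 24635, Σxy = 28378
nΣxy − ΣxΣy = 227024 − 228438 = -1414
nΣx² − (Σx)² = 270016 − 268324 = 1692; nΣy² − (Σy)² = 197080 − 194481 = 2599
r = -1414 / √(1692 × 2599) = -1414 / 2097.0236 ≈ -0.674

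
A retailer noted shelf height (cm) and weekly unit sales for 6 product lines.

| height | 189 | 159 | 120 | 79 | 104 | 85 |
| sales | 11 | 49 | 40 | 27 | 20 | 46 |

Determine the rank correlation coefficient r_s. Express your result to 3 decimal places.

Rank height: 6, 5, 4, 1, 3, 2
Rank sales: 1, 6, 4, 3, 2, 5
d = rank(height) − rank(sales): 5, -1, 0, -2, 1, -3; Σd² = 40
ρ = 1 − 6Σd² / [n(n²−1)] = 1 − 6×40 / (6×35) = 1 − 240/210 ≈ -0.143

-0.143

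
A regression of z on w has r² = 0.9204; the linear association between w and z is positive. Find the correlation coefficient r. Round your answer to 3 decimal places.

|r| = √0.9204 = 0.959
The association is positive, so r = 0.959.

0.959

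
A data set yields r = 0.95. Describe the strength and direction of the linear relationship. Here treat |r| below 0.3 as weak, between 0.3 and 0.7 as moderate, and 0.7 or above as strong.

strong positive

r = 0.95 > 0 so the relationship is positive.
|r| = 0.95, which falls in the strong range.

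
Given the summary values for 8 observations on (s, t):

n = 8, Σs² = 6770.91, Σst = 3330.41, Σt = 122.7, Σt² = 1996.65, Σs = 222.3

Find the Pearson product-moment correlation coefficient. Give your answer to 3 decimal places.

r = (nΣst − ΣsΣt) / √[(nΣs² − (Σs)²)(nΣt² − (Σt)²)]
Numerator: 8×3330.41 − 222.3×122.7 = -632.93
Denominator: √[(54167.28 − 49417.29)(15973.2 − 15055.29)] = √[4749.99 × 917.91] = 2088.0765
r = -632.93 / 2088.0765 ≈ -0.303

-0.303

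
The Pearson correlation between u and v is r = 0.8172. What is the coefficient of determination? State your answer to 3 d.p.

0.668

r² = (0.8172)² = 0.668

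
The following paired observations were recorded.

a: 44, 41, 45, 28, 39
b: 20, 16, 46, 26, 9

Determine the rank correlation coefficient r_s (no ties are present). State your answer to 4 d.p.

0.4000

Rank a: 4, 3, 5, 1, 2
Rank b: 3, 2, 5, 4, 1
d = rank(a) − rank(b): 1, 1, 0, -3, 1; Σd² = 12
ρ = 1 − 6Σd² / [n(n²−1)] = 1 − 6×12 / (5×24) = 1 − 72/120 ≈ 0.4000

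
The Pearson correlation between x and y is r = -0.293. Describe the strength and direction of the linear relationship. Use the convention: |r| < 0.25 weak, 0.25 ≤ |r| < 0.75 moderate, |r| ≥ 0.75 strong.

moderate negative

r = -0.293 < 0 so the relationship is negative.
|r| = 0.293, which falls in the moderate range.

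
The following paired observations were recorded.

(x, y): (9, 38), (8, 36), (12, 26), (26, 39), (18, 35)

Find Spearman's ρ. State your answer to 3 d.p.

0.200

Rank x: 2, 1, 3, 5, 4
Rank y: 4, 3, 1, 5, 2
d = rank(x) − rank(y): -2, -2, 2, 0, 2; Σd² = 16
ρ = 1 − 6Σd² / [n(n²−1)] = 1 − 6×16 / (5×24) = 1 − 96/120 ≈ 0.200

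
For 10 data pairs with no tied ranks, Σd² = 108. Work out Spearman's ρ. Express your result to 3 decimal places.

ρ = 1 − 6Σd² / [n(n²−1)] = 1 − 6×108 / (10×99)
  = 1 − 648/990 = 1 − 0.6545 ≈ 0.345

0.345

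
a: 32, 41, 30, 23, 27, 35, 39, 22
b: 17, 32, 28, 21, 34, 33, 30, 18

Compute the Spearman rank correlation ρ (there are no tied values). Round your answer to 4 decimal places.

0.3810

Rank a: 5, 8, 4, 2, 3, 6, 7, 1
Rank b: 1, 6, 4, 3, 8, 7, 5, 2
d = rank(a) − rank(b): 4, 2, 0, -1, -5, -1, 2, -1; Σd² = 52
ρ = 1 − 6Σd² / [n(n²−1)] = 1 − 6×52 / (8×63) = 1 − 312/504 ≈ 0.3810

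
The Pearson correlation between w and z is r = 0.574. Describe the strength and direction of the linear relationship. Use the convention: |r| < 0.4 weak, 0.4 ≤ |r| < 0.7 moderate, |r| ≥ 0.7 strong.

r = 0.574 > 0 so the relationship is positive.
|r| = 0.574, which falls in the moderate range.

moderate positive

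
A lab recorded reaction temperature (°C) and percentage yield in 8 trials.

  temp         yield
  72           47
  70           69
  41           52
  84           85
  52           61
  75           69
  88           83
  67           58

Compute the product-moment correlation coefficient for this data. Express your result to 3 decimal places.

0.710

n = 8, Σx = 549, Σy = 524, Σx² = 39383, Σy² = 35634, Σxy = 37023
nΣxy − ΣxΣy = 296184 − 287676 = 8508
nΣx² − (Σx)² = 315064 − 301401 = 13663; nΣy² − (Σy)² = 285072 − 274576 = 10496
r = 8508 / √(13663 × 10496) = 8508 / 11975.2598 ≈ 0.710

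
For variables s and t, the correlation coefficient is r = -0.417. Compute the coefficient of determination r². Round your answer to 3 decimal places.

r² = (-0.417)² = 0.174

0.174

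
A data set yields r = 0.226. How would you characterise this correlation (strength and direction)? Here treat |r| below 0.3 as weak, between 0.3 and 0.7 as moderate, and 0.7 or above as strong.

r = 0.226 > 0 so the relationship is positive.
|r| = 0.226, which falls in the weak range.

weak positive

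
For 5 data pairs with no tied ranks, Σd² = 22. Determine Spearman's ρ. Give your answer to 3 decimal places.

-0.100

ρ = 1 − 6Σd² / [n(n²−1)] = 1 − 6×22 / (5×24)
  = 1 − 132/120 = 1 − 1.1000 ≈ -0.100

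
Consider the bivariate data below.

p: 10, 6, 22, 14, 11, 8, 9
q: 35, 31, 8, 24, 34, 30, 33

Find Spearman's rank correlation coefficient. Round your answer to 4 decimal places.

-0.3571

Rank p: 4, 1, 7, 6, 5, 2, 3
Rank q: 7, 4, 1, 2, 6, 3, 5
d = rank(p) − rank(q): -3, -3, 6, 4, -1, -1, -2; Σd² = 76
ρ = 1 − 6Σd² / [n(n²−1)] = 1 − 6×76 / (7×48) = 1 − 456/336 ≈ -0.3571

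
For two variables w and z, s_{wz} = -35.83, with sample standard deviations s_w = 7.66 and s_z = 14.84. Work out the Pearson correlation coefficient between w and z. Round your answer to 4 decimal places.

-0.3152

r = Cov(w,z) / (s_w · s_z) = -35.83 / (7.66 × 14.84)
  = -35.83 / 113.6744 ≈ -0.3152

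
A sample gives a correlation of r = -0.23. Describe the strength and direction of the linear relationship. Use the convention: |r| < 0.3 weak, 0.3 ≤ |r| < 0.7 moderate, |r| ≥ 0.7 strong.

weak negative

r = -0.23 < 0 so the relationship is negative.
|r| = 0.23, which falls in the weak range.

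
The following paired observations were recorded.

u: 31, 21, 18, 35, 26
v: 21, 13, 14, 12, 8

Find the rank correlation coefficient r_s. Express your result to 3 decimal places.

-0.200

Rank u: 4, 2, 1, 5, 3
Rank v: 5, 3, 4, 2, 1
d = rank(u) − rank(v): -1, -1, -3, 3, 2; Σd² = 24
ρ = 1 − 6Σd² / [n(n²−1)] = 1 − 6×24 / (5×24) = 1 − 144/120 ≈ -0.200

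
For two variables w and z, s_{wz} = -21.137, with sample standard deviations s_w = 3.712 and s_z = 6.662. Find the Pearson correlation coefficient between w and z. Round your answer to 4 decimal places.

-0.8547

r = Cov(w,z) / (s_w · s_z) = -21.137 / (3.712 × 6.662)
  = -21.137 / 24.7293 ≈ -0.8547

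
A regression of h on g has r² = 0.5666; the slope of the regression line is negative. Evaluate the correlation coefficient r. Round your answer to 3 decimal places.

|r| = √0.5666 = 0.753
The association is negative, so r = −0.753.

-0.753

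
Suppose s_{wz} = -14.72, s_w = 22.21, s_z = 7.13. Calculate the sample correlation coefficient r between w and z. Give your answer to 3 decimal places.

-0.093

r = Cov(w,z) / (s_w · s_z) = -14.72 / (22.21 × 7.13)
  = -14.72 / 158.3573 ≈ -0.093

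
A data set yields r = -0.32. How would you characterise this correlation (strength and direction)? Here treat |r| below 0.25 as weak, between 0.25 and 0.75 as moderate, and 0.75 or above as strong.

r = -0.32 < 0 so the relationship is negative.
|r| = 0.32, which falls in the moderate range.

moderate negative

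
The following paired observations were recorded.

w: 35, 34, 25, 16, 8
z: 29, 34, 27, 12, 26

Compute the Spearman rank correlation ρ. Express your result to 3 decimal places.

Rank w: 5, 4, 3, 2, 1
Rank z: 4, 5, 3, 1, 2
d = rank(w) − rank(z): 1, -1, 0, 1, -1; Σd² = 4
ρ = 1 − 6Σd² / [n(n²−1)] = 1 − 6×4 / (5×24) = 1 − 24/120 ≈ 0.800

0.800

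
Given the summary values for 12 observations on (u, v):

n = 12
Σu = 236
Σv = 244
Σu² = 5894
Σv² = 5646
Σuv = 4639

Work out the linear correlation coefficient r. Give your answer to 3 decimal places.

-0.172

r = (nΣuv − ΣuΣv) / √[(nΣu² − (Σu)²)(nΣv² − (Σv)²)]
Numerator: 12×4639 − 236×244 = -1916
Denominator: √[(70728 − 55696)(67752 − 59536)] = √[15032 × 8216] = 11113.1864
r = -1916 / 11113.1864 ≈ -0.172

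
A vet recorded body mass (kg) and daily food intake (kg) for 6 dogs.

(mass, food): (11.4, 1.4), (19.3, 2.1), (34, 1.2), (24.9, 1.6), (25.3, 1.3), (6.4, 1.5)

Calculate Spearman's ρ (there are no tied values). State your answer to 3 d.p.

Rank mass: 2, 3, 6, 4, 5, 1
Rank food: 3, 6, 1, 5, 2, 4
d = rank(mass) − rank(food): -1, -3, 5, -1, 3, -3; Σd² = 54
ρ = 1 − 6Σd² / [n(n²−1)] = 1 − 6×54 / (6×35) = 1 − 324/210 ≈ -0.543

-0.543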